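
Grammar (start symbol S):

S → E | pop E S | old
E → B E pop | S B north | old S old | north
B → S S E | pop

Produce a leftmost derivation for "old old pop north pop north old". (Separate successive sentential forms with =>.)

S => E   [S → E]
E => old S old   [E → old S old]
old S old => old E old   [S → E]
old E old => old S B north old   [E → S B north]
old S B north old => old E B north old   [S → E]
old E B north old => old S B north B north old   [E → S B north]
old S B north B north old => old old B north B north old   [S → old]
old old B north B north old => old old pop north B north old   [B → pop]
old old pop north B north old => old old pop north pop north old   [B → pop]

S => E => old S old => old E old => old S B north old => old E B north old => old S B north B north old => old old B north B north old => old old pop north B north old => old old pop north pop north old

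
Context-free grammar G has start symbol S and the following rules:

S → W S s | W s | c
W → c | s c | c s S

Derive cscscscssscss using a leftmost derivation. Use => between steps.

S => WSs   [S → W S s]
WSs => csSSs   [W → c s S]
csSSs => csWsSs   [S → W s]
csWsSs => cscsSsSs   [W → c s S]
cscsSsSs => cscsWssSs   [S → W s]
cscsWssSs => cscscsSssSs   [W → c s S]
cscscsSssSs => cscscscssSs   [S → c]
cscscscssSs => cscscscssWss   [S → W s]
cscscscssWss => cscscscssscss   [W → s c]

S=>WSs=>csSSs=>csWsSs=>cscsSsSs=>cscsWssSs=>cscscsSssSs=>cscscscssSs=>cscscscssWss=>cscscscssscss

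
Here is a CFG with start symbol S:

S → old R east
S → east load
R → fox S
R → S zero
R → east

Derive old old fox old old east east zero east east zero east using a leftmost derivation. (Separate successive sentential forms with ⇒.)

S ⇒ old R east ⇒ old S zero east ⇒ old old R east zero east ⇒ old old fox S east zero east ⇒ old old fox old R east east zero east ⇒ old old fox old S zero east east zero east ⇒ old old fox old old R east zero east east zero east ⇒ old old fox old old east east zero east east zero east

S ⇒ old R east   [S → old R east]
old R east ⇒ old S zero east   [R → S zero]
old S zero east ⇒ old old R east zero east   [S → old R east]
old old R east zero east ⇒ old old fox S east zero east   [R → fox S]
old old fox S east zero east ⇒ old old fox old R east east zero east   [S → old R east]
old old fox old R east east zero east ⇒ old old fox old S zero east east zero east   [R → S zero]
old old fox old S zero east east zero east ⇒ old old fox old old R east zero east east zero east   [S → old R east]
old old fox old old R east zero east east zero east ⇒ old old fox old old east east zero east east zero east   [R → east]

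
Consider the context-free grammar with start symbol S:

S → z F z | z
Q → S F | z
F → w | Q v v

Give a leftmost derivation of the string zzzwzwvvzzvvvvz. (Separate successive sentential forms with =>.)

S => zFz => zQvvz => zSFvvz => zzFzFvvz => zzQvvzFvvz => zzSFvvzFvvz => zzzFzFvvzFvvz => zzzwzFvvzFvvz => zzzwzwvvzFvvz => zzzwzwvvzQvvvvz => zzzwzwvvzzvvvvz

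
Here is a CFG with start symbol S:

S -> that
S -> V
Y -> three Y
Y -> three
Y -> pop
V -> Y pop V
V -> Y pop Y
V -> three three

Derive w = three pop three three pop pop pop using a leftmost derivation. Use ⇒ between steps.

S ⇒ V ⇒ Y pop V ⇒ three pop V ⇒ three pop Y pop Y ⇒ three pop three Y pop Y ⇒ three pop three three Y pop Y ⇒ three pop three three pop pop Y ⇒ three pop three three pop pop pop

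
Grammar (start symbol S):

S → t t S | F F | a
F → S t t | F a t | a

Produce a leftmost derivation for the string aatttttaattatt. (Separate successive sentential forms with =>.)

S=>FF=>FatF=>aatF=>aatStt=>aatttStt=>aatttttStt=>aatttttFFtt=>aatttttSttFtt=>aatttttFFttFtt=>aatttttaFttFtt=>aatttttaattFtt=>aatttttaattatt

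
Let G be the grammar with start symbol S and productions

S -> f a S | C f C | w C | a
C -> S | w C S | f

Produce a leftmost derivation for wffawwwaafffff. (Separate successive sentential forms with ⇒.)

S ⇒ CfC   [S -> C f C]
CfC ⇒ wCSfC   [C -> w C S]
wCSfC ⇒ wfSfC   [C -> f]
wfSfC ⇒ wffaSfC   [S -> f a S]
wffaSfC ⇒ wffawCfC   [S -> w C]
wffawCfC ⇒ wffawwCSfC   [C -> w C S]
wffawwCSfC ⇒ wffawwwCSSfC   [C -> w C S]
wffawwwCSSfC ⇒ wffawwwSSSfC   [C -> S]
wffawwwSSSfC ⇒ wffawwwaSSfC   [S -> a]
wffawwwaSSfC ⇒ wffawwwaaSfC   [S -> a]
wffawwwaaSfC ⇒ wffawwwaaCfCfC   [S -> C f C]
wffawwwaaCfCfC ⇒ wffawwwaaffCfC   [C -> f]
wffawwwaaffCfC ⇒ wffawwwaaffffC   [C -> f]
wffawwwaaffffC ⇒ wffawwwaafffff   [C -> f]

S ⇒ CfC ⇒ wCSfC ⇒ wfSfC ⇒ wffaSfC ⇒ wffawCfC ⇒ wffawwCSfC ⇒ wffawwwCSSfC ⇒ wffawwwSSSfC ⇒ wffawwwaSSfC ⇒ wffawwwaaSfC ⇒ wffawwwaaCfCfC ⇒ wffawwwaaffCfC ⇒ wffawwwaaffffC ⇒ wffawwwaafffff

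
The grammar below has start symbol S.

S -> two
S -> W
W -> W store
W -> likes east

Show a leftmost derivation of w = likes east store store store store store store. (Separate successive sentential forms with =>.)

S => W => W store => W store store => W store store store => W store store store store => W store store store store store => W store store store store store store => likes east store store store store store store

S => W   [S -> W]
W => W store   [W -> W store]
W store => W store store   [W -> W store]
W store store => W store store store   [W -> W store]
W store store store => W store store store store   [W -> W store]
W store store store store => W store store store store store   [W -> W store]
W store store store store store => W store store store store store store   [W -> W store]
W store store store store store store => likes east store store store store store store   [W -> likes east]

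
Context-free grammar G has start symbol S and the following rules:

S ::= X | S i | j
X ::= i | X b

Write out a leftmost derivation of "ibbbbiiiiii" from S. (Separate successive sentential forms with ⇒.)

S ⇒ Si   [S ::= S i]
Si ⇒ Sii   [S ::= S i]
Sii ⇒ Siii   [S ::= S i]
Siii ⇒ Siiii   [S ::= S i]
Siiii ⇒ Siiiii   [S ::= S i]
Siiiii ⇒ Siiiiii   [S ::= S i]
Siiiiii ⇒ Xiiiiii   [S ::= X]
Xiiiiii ⇒ Xbiiiiii   [X ::= X b]
Xbiiiiii ⇒ Xbbiiiiii   [X ::= X b]
Xbbiiiiii ⇒ Xbbbiiiiii   [X ::= X b]
Xbbbiiiiii ⇒ Xbbbbiiiiii   [X ::= X b]
Xbbbbiiiiii ⇒ ibbbbiiiiii   [X ::= i]

S⇒Si⇒Sii⇒Siii⇒Siiii⇒Siiiii⇒Siiiiii⇒Xiiiiii⇒Xbiiiiii⇒Xbbiiiiii⇒Xbbbiiiiii⇒Xbbbbiiiiii⇒ibbbbiiiiii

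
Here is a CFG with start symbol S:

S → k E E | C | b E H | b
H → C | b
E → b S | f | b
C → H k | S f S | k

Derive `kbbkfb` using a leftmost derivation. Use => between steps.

S=>kEE=>kbE=>kbbS=>kbbkEE=>kbbkfE=>kbbkfb

S => kEE   [S → k E E]
kEE => kbE   [E → b]
kbE => kbbS   [E → b S]
kbbS => kbbkEE   [S → k E E]
kbbkEE => kbbkfE   [E → f]
kbbkfE => kbbkfb   [E → b]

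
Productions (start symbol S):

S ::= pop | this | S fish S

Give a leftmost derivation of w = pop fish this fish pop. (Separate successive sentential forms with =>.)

S => S fish S   [S ::= S fish S]
S fish S => S fish S fish S   [S ::= S fish S]
S fish S fish S => pop fish S fish S   [S ::= pop]
pop fish S fish S => pop fish this fish S   [S ::= this]
pop fish this fish S => pop fish this fish pop   [S ::= pop]

S => S fish S => S fish S fish S => pop fish S fish S => pop fish this fish S => pop fish this fish pop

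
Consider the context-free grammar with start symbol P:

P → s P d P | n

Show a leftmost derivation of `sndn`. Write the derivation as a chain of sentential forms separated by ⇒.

P⇒sPdP⇒sndP⇒sndn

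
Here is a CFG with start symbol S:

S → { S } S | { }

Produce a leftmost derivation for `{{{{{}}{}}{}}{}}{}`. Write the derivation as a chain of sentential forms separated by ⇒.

S ⇒ {S}S   [S → { S } S]
{S}S ⇒ {{S}S}S   [S → { S } S]
{{S}S}S ⇒ {{{S}S}S}S   [S → { S } S]
{{{S}S}S}S ⇒ {{{{S}S}S}S}S   [S → { S } S]
{{{{S}S}S}S}S ⇒ {{{{{}}S}S}S}S   [S → { }]
{{{{{}}S}S}S}S ⇒ {{{{{}}{}}S}S}S   [S → { }]
{{{{{}}{}}S}S}S ⇒ {{{{{}}{}}{}}S}S   [S → { }]
{{{{{}}{}}{}}S}S ⇒ {{{{{}}{}}{}}{}}S   [S → { }]
{{{{{}}{}}{}}{}}S ⇒ {{{{{}}{}}{}}{}}{}   [S → { }]

S⇒{S}S⇒{{S}S}S⇒{{{S}S}S}S⇒{{{{S}S}S}S}S⇒{{{{{}}S}S}S}S⇒{{{{{}}{}}S}S}S⇒{{{{{}}{}}{}}S}S⇒{{{{{}}{}}{}}{}}S⇒{{{{{}}{}}{}}{}}{}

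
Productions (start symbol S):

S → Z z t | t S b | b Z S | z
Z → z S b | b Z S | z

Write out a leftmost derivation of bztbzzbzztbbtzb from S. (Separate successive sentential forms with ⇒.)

S ⇒ bZS ⇒ bzSbS ⇒ bztSbbS ⇒ bztZztbbS ⇒ bztbZSztbbS ⇒ bztbzSbSztbbS ⇒ bztbzzbSztbbS ⇒ bztbzzbzztbbS ⇒ bztbzzbzztbbtSb ⇒ bztbzzbzztbbtzb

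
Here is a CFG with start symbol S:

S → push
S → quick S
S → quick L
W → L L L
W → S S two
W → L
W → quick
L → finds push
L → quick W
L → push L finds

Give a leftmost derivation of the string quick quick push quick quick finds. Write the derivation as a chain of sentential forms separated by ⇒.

S ⇒ quick L ⇒ quick quick W ⇒ quick quick L ⇒ quick quick push L finds ⇒ quick quick push quick W finds ⇒ quick quick push quick quick finds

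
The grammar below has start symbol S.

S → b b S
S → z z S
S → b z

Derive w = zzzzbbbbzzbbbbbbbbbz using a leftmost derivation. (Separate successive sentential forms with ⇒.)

S ⇒ zzS   [S → z z S]
zzS ⇒ zzzzS   [S → z z S]
zzzzS ⇒ zzzzbbS   [S → b b S]
zzzzbbS ⇒ zzzzbbbbS   [S → b b S]
zzzzbbbbS ⇒ zzzzbbbbzzS   [S → z z S]
zzzzbbbbzzS ⇒ zzzzbbbbzzbbS   [S → b b S]
zzzzbbbbzzbbS ⇒ zzzzbbbbzzbbbbS   [S → b b S]
zzzzbbbbzzbbbbS ⇒ zzzzbbbbzzbbbbbbS   [S → b b S]
zzzzbbbbzzbbbbbbS ⇒ zzzzbbbbzzbbbbbbbbS   [S → b b S]
zzzzbbbbzzbbbbbbbbS ⇒ zzzzbbbbzzbbbbbbbbbz   [S → b z]

S ⇒ zzS ⇒ zzzzS ⇒ zzzzbbS ⇒ zzzzbbbbS ⇒ zzzzbbbbzzS ⇒ zzzzbbbbzzbbS ⇒ zzzzbbbbzzbbbbS ⇒ zzzzbbbbzzbbbbbbS ⇒ zzzzbbbbzzbbbbbbbbS ⇒ zzzzbbbbzzbbbbbbbbbz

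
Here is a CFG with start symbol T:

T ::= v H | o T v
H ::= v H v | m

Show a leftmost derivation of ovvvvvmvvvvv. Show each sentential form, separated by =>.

T => oTv => ovHv => ovvHvv => ovvvHvvv => ovvvvHvvvv => ovvvvvHvvvvv => ovvvvvmvvvvv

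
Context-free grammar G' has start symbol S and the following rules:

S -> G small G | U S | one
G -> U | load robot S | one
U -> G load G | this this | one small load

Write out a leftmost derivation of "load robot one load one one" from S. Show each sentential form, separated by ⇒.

S ⇒ U S   [S -> U S]
U S ⇒ G load G S   [U -> G load G]
G load G S ⇒ load robot S load G S   [G -> load robot S]
load robot S load G S ⇒ load robot one load G S   [S -> one]
load robot one load G S ⇒ load robot one load one S   [G -> one]
load robot one load one S ⇒ load robot one load one one   [S -> one]

S ⇒ U S ⇒ G load G S ⇒ load robot S load G S ⇒ load robot one load G S ⇒ load robot one load one S ⇒ load robot one load one one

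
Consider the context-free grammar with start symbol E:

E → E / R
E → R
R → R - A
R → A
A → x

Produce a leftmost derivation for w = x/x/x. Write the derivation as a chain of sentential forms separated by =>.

E=>E/R=>E/R/R=>R/R/R=>A/R/R=>x/R/R=>x/A/R=>x/x/R=>x/x/A=>x/x/x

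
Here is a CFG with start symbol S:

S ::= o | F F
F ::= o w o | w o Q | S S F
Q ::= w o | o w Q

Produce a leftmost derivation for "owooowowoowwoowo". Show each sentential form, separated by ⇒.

S ⇒ FF ⇒ owoF ⇒ owoSSF ⇒ owooSF ⇒ owooFFF ⇒ owooowoFF ⇒ owooowowoQF ⇒ owooowowoowQF ⇒ owooowowoowwoF ⇒ owooowowoowwoowo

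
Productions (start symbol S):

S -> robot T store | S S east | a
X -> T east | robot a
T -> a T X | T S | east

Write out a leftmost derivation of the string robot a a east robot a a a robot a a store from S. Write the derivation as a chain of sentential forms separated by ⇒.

S ⇒ robot T store   [S -> robot T store]
robot T store ⇒ robot T S store   [T -> T S]
robot T S store ⇒ robot a T X S store   [T -> a T X]
robot a T X S store ⇒ robot a T S X S store   [T -> T S]
robot a T S X S store ⇒ robot a T S S X S store   [T -> T S]
robot a T S S X S store ⇒ robot a a T X S S X S store   [T -> a T X]
robot a a T X S S X S store ⇒ robot a a east X S S X S store   [T -> east]
robot a a east X S S X S store ⇒ robot a a east robot a S S X S store   [X -> robot a]
robot a a east robot a S S X S store ⇒ robot a a east robot a a S X S store   [S -> a]
robot a a east robot a a S X S store ⇒ robot a a east robot a a a X S store   [S -> a]
robot a a east robot a a a X S store ⇒ robot a a east robot a a a robot a S store   [X -> robot a]
robot a a east robot a a a robot a S store ⇒ robot a a east robot a a a robot a a store   [S -> a]

S ⇒ robot T store ⇒ robot T S store ⇒ robot a T X S store ⇒ robot a T S X S store ⇒ robot a T S S X S store ⇒ robot a a T X S S X S store ⇒ robot a a east X S S X S store ⇒ robot a a east robot a S S X S store ⇒ robot a a east robot a a S X S store ⇒ robot a a east robot a a a X S store ⇒ robot a a east robot a a a robot a S store ⇒ robot a a east robot a a a robot a a store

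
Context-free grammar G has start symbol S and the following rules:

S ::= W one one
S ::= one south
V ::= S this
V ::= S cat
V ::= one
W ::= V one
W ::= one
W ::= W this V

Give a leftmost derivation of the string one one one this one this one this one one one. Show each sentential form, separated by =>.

S => W one one   [S ::= W one one]
W one one => W this V one one   [W ::= W this V]
W this V one one => W this V this V one one   [W ::= W this V]
W this V this V one one => V one this V this V one one   [W ::= V one]
V one this V this V one one => S this one this V this V one one   [V ::= S this]
S this one this V this V one one => W one one this one this V this V one one   [S ::= W one one]
W one one this one this V this V one one => one one one this one this V this V one one   [W ::= one]
one one one this one this V this V one one => one one one this one this one this V one one   [V ::= one]
one one one this one this one this V one one => one one one this one this one this one one one   [V ::= one]

S => W one one => W this V one one => W this V this V one one => V one this V this V one one => S this one this V this V one one => W one one this one this V this V one one => one one one this one this V this V one one => one one one this one this one this V one one => one one one this one this one this one one one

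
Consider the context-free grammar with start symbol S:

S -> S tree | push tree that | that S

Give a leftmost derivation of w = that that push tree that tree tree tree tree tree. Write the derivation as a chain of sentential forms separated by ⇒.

S ⇒ S tree   [S -> S tree]
S tree ⇒ that S tree   [S -> that S]
that S tree ⇒ that that S tree   [S -> that S]
that that S tree ⇒ that that S tree tree   [S -> S tree]
that that S tree tree ⇒ that that S tree tree tree   [S -> S tree]
that that S tree tree tree ⇒ that that S tree tree tree tree   [S -> S tree]
that that S tree tree tree tree ⇒ that that S tree tree tree tree tree   [S -> S tree]
that that S tree tree tree tree tree ⇒ that that push tree that tree tree tree tree tree   [S -> push tree that]

S ⇒ S tree ⇒ that S tree ⇒ that that S tree ⇒ that that S tree tree ⇒ that that S tree tree tree ⇒ that that S tree tree tree tree ⇒ that that S tree tree tree tree tree ⇒ that that push tree that tree tree tree tree tree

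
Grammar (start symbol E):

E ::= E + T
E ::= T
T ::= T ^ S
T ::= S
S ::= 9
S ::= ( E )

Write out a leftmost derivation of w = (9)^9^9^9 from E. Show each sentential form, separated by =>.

E => T   [E ::= T]
T => T^S   [T ::= T ^ S]
T^S => T^S^S   [T ::= T ^ S]
T^S^S => T^S^S^S   [T ::= T ^ S]
T^S^S^S => S^S^S^S   [T ::= S]
S^S^S^S => (E)^S^S^S   [S ::= ( E )]
(E)^S^S^S => (T)^S^S^S   [E ::= T]
(T)^S^S^S => (S)^S^S^S   [T ::= S]
(S)^S^S^S => (9)^S^S^S   [S ::= 9]
(9)^S^S^S => (9)^9^S^S   [S ::= 9]
(9)^9^S^S => (9)^9^9^S   [S ::= 9]
(9)^9^9^S => (9)^9^9^9   [S ::= 9]

E => T => T^S => T^S^S => T^S^S^S => S^S^S^S => (E)^S^S^S => (T)^S^S^S => (S)^S^S^S => (9)^S^S^S => (9)^9^S^S => (9)^9^9^S => (9)^9^9^9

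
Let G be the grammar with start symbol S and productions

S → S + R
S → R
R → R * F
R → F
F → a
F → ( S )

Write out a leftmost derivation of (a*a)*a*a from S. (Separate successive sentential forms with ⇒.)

S⇒R⇒R*F⇒R*F*F⇒F*F*F⇒(S)*F*F⇒(R)*F*F⇒(R*F)*F*F⇒(F*F)*F*F⇒(a*F)*F*F⇒(a*a)*F*F⇒(a*a)*a*F⇒(a*a)*a*a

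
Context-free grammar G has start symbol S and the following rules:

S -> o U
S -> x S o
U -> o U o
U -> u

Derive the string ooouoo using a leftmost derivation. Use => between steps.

S=>oU=>ooUo=>oooUoo=>ooouoo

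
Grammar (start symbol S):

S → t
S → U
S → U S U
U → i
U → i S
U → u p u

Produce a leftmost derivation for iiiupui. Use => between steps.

S => USU => iSSU => iUSU => iiSU => iiUU => iiiSU => iiiUU => iiiupuU => iiiupui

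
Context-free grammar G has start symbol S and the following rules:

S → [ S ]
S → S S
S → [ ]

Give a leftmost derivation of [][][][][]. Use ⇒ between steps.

S ⇒ SS ⇒ SSS ⇒ SSSS ⇒ SSSSS ⇒ []SSSS ⇒ [][]SSS ⇒ [][][]SS ⇒ [][][][]S ⇒ [][][][][]

S ⇒ SS   [S → S S]
SS ⇒ SSS   [S → S S]
SSS ⇒ SSSS   [S → S S]
SSSS ⇒ SSSSS   [S → S S]
SSSSS ⇒ []SSSS   [S → [ ]]
[]SSSS ⇒ [][]SSS   [S → [ ]]
[][]SSS ⇒ [][][]SS   [S → [ ]]
[][][]SS ⇒ [][][][]S   [S → [ ]]
[][][][]S ⇒ [][][][][]   [S → [ ]]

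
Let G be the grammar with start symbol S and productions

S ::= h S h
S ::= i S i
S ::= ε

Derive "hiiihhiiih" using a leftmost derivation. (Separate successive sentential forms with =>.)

S => hSh => hiSih => hiiSiih => hiiiSiiih => hiiihShiiih => hiiihhiiih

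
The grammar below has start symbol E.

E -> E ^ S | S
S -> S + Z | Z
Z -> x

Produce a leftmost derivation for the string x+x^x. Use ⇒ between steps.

E ⇒ E^S   [E -> E ^ S]
E^S ⇒ S^S   [E -> S]
S^S ⇒ S+Z^S   [S -> S + Z]
S+Z^S ⇒ Z+Z^S   [S -> Z]
Z+Z^S ⇒ x+Z^S   [Z -> x]
x+Z^S ⇒ x+x^S   [Z -> x]
x+x^S ⇒ x+x^Z   [S -> Z]
x+x^Z ⇒ x+x^x   [Z -> x]

E⇒E^S⇒S^S⇒S+Z^S⇒Z+Z^S⇒x+Z^S⇒x+x^S⇒x+x^Z⇒x+x^x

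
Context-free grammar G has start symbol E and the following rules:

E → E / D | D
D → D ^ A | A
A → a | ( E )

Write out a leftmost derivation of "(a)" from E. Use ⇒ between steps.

E ⇒ D   [E → D]
D ⇒ A   [D → A]
A ⇒ (E)   [A → ( E )]
(E) ⇒ (D)   [E → D]
(D) ⇒ (A)   [D → A]
(A) ⇒ (a)   [A → a]

E⇒D⇒A⇒(E)⇒(D)⇒(A)⇒(a)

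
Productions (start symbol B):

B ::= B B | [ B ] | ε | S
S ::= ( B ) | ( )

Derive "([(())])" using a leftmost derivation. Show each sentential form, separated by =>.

B => S => (B) => (BB) => ([B]B) => ([S]B) => ([(B)]B) => ([(S)]B) => ([((B))]B) => ([(())]B) => ([(())])

B => S   [B ::= S]
S => (B)   [S ::= ( B )]
(B) => (BB)   [B ::= B B]
(BB) => ([B]B)   [B ::= [ B ]]
([B]B) => ([S]B)   [B ::= S]
([S]B) => ([(B)]B)   [S ::= ( B )]
([(B)]B) => ([(S)]B)   [B ::= S]
([(S)]B) => ([((B))]B)   [S ::= ( B )]
([((B))]B) => ([(())]B)   [B ::= ε]
([(())]B) => ([(())])   [B ::= ε]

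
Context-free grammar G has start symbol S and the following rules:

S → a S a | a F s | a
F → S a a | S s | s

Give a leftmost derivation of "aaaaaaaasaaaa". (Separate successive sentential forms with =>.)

S=>aSa=>aaSaa=>aaaSaaa=>aaaaSaaaa=>aaaaaFsaaaa=>aaaaaSaasaaaa=>aaaaaaaasaaaa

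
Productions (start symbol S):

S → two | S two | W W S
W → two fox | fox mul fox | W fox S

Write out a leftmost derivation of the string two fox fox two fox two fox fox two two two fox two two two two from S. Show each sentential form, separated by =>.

S => W W S   [S → W W S]
W W S => W fox S W S   [W → W fox S]
W fox S W S => two fox fox S W S   [W → two fox]
two fox fox S W S => two fox fox W W S W S   [S → W W S]
two fox fox W W S W S => two fox fox two fox W S W S   [W → two fox]
two fox fox two fox W S W S => two fox fox two fox W fox S S W S   [W → W fox S]
two fox fox two fox W fox S S W S => two fox fox two fox two fox fox S S W S   [W → two fox]
two fox fox two fox two fox fox S S W S => two fox fox two fox two fox fox two S W S   [S → two]
two fox fox two fox two fox fox two S W S => two fox fox two fox two fox fox two two W S   [S → two]
two fox fox two fox two fox fox two two W S => two fox fox two fox two fox fox two two two fox S   [W → two fox]
two fox fox two fox two fox fox two two two fox S => two fox fox two fox two fox fox two two two fox S two   [S → S two]
two fox fox two fox two fox fox two two two fox S two => two fox fox two fox two fox fox two two two fox S two two   [S → S two]
two fox fox two fox two fox fox two two two fox S two two => two fox fox two fox two fox fox two two two fox S two two two   [S → S two]
two fox fox two fox two fox fox two two two fox S two two two => two fox fox two fox two fox fox two two two fox two two two two   [S → two]

S => W W S => W fox S W S => two fox fox S W S => two fox fox W W S W S => two fox fox two fox W S W S => two fox fox two fox W fox S S W S => two fox fox two fox two fox fox S S W S => two fox fox two fox two fox fox two S W S => two fox fox two fox two fox fox two two W S => two fox fox two fox two fox fox two two two fox S => two fox fox two fox two fox fox two two two fox S two => two fox fox two fox two fox fox two two two fox S two two => two fox fox two fox two fox fox two two two fox S two two two => two fox fox two fox two fox fox two two two fox two two two two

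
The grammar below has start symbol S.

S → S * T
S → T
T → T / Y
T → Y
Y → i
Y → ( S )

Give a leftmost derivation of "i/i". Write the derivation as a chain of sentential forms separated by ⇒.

S⇒T⇒T/Y⇒Y/Y⇒i/Y⇒i/i

S ⇒ T   [S → T]
T ⇒ T/Y   [T → T / Y]
T/Y ⇒ Y/Y   [T → Y]
Y/Y ⇒ i/Y   [Y → i]
i/Y ⇒ i/i   [Y → i]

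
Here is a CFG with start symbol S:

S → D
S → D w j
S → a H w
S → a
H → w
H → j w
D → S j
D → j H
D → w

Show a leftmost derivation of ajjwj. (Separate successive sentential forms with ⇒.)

S ⇒ Dwj   [S → D w j]
Dwj ⇒ Sjwj   [D → S j]
Sjwj ⇒ Djwj   [S → D]
Djwj ⇒ Sjjwj   [D → S j]
Sjjwj ⇒ ajjwj   [S → a]

S ⇒ Dwj ⇒ Sjwj ⇒ Djwj ⇒ Sjjwj ⇒ ajjwj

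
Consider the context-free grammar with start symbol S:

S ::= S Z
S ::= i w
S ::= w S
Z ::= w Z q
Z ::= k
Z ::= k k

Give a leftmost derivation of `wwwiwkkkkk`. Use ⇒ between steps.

S⇒SZ⇒SZZ⇒SZZZ⇒wSZZZ⇒wwSZZZ⇒wwwSZZZ⇒wwwiwZZZ⇒wwwiwkkZZ⇒wwwiwkkkkZ⇒wwwiwkkkkk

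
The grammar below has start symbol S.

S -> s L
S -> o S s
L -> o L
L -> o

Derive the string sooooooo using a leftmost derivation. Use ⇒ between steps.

S⇒sL⇒soL⇒sooL⇒soooL⇒sooooL⇒soooooL⇒sooooooL⇒sooooooo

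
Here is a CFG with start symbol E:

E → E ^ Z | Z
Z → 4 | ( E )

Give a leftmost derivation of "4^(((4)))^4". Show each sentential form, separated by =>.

E => E^Z   [E → E ^ Z]
E^Z => E^Z^Z   [E → E ^ Z]
E^Z^Z => Z^Z^Z   [E → Z]
Z^Z^Z => 4^Z^Z   [Z → 4]
4^Z^Z => 4^(E)^Z   [Z → ( E )]
4^(E)^Z => 4^(Z)^Z   [E → Z]
4^(Z)^Z => 4^((E))^Z   [Z → ( E )]
4^((E))^Z => 4^((Z))^Z   [E → Z]
4^((Z))^Z => 4^(((E)))^Z   [Z → ( E )]
4^(((E)))^Z => 4^(((Z)))^Z   [E → Z]
4^(((Z)))^Z => 4^(((4)))^Z   [Z → 4]
4^(((4)))^Z => 4^(((4)))^4   [Z → 4]

E => E^Z => E^Z^Z => Z^Z^Z => 4^Z^Z => 4^(E)^Z => 4^(Z)^Z => 4^((E))^Z => 4^((Z))^Z => 4^(((E)))^Z => 4^(((Z)))^Z => 4^(((4)))^Z => 4^(((4)))^4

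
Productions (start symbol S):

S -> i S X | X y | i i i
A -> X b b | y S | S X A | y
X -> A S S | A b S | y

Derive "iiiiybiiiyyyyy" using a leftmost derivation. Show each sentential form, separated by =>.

S => iSX   [S -> i S X]
iSX => iiSXX   [S -> i S X]
iiSXX => iiiSXXX   [S -> i S X]
iiiSXXX => iiiiSXXXX   [S -> i S X]
iiiiSXXXX => iiiiXyXXXX   [S -> X y]
iiiiXyXXXX => iiiiAbSyXXXX   [X -> A b S]
iiiiAbSyXXXX => iiiiybSyXXXX   [A -> y]
iiiiybSyXXXX => iiiiybiiiyXXXX   [S -> i i i]
iiiiybiiiyXXXX => iiiiybiiiyyXXX   [X -> y]
iiiiybiiiyyXXX => iiiiybiiiyyyXX   [X -> y]
iiiiybiiiyyyXX => iiiiybiiiyyyyX   [X -> y]
iiiiybiiiyyyyX => iiiiybiiiyyyyy   [X -> y]

S=>iSX=>iiSXX=>iiiSXXX=>iiiiSXXXX=>iiiiXyXXXX=>iiiiAbSyXXXX=>iiiiybSyXXXX=>iiiiybiiiyXXXX=>iiiiybiiiyyXXX=>iiiiybiiiyyyXX=>iiiiybiiiyyyyX=>iiiiybiiiyyyyy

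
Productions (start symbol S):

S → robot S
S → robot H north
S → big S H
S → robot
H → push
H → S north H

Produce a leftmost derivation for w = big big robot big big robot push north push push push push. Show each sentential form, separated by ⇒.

S ⇒ big S H   [S → big S H]
big S H ⇒ big big S H H   [S → big S H]
big big S H H ⇒ big big robot S H H   [S → robot S]
big big robot S H H ⇒ big big robot big S H H H   [S → big S H]
big big robot big S H H H ⇒ big big robot big big S H H H H   [S → big S H]
big big robot big big S H H H H ⇒ big big robot big big robot H north H H H H   [S → robot H north]
big big robot big big robot H north H H H H ⇒ big big robot big big robot push north H H H H   [H → push]
big big robot big big robot push north H H H H ⇒ big big robot big big robot push north push H H H   [H → push]
big big robot big big robot push north push H H H ⇒ big big robot big big robot push north push push H H   [H → push]
big big robot big big robot push north push push H H ⇒ big big robot big big robot push north push push push H   [H → push]
big big robot big big robot push north push push push H ⇒ big big robot big big robot push north push push push push   [H → push]

S ⇒ big S H ⇒ big big S H H ⇒ big big robot S H H ⇒ big big robot big S H H H ⇒ big big robot big big S H H H H ⇒ big big robot big big robot H north H H H H ⇒ big big robot big big robot push north H H H H ⇒ big big robot big big robot push north push H H H ⇒ big big robot big big robot push north push push H H ⇒ big big robot big big robot push north push push push H ⇒ big big robot big big robot push north push push push push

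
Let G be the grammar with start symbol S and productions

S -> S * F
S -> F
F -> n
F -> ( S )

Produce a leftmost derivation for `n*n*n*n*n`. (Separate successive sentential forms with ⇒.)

S ⇒ S*F ⇒ S*F*F ⇒ S*F*F*F ⇒ S*F*F*F*F ⇒ F*F*F*F*F ⇒ n*F*F*F*F ⇒ n*n*F*F*F ⇒ n*n*n*F*F ⇒ n*n*n*n*F ⇒ n*n*n*n*n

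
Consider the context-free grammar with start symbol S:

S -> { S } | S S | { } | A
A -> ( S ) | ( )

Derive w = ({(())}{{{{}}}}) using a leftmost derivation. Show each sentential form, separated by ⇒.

S⇒A⇒(S)⇒(SS)⇒({S}S)⇒({A}S)⇒({(S)}S)⇒({(A)}S)⇒({(())}S)⇒({(())}{S})⇒({(())}{{S}})⇒({(())}{{{S}}})⇒({(())}{{{{}}}})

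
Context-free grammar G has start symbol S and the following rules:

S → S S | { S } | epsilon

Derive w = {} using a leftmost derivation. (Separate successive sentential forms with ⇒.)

S ⇒ SS ⇒ SSS ⇒ SSSS ⇒ SSSSS ⇒ {S}SSSS ⇒ {}SSSS ⇒ {}SSS ⇒ {}SS ⇒ {}S ⇒ {}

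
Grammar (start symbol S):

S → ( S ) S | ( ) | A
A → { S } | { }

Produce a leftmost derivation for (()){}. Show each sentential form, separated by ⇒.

S ⇒ (S)S ⇒ (())S ⇒ (())A ⇒ (()){}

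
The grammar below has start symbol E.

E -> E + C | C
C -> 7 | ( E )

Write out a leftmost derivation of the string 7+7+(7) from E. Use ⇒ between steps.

E⇒E+C⇒E+C+C⇒C+C+C⇒7+C+C⇒7+7+C⇒7+7+(E)⇒7+7+(C)⇒7+7+(7)

E ⇒ E+C   [E -> E + C]
E+C ⇒ E+C+C   [E -> E + C]
E+C+C ⇒ C+C+C   [E -> C]
C+C+C ⇒ 7+C+C   [C -> 7]
7+C+C ⇒ 7+7+C   [C -> 7]
7+7+C ⇒ 7+7+(E)   [C -> ( E )]
7+7+(E) ⇒ 7+7+(C)   [E -> C]
7+7+(C) ⇒ 7+7+(7)   [C -> 7]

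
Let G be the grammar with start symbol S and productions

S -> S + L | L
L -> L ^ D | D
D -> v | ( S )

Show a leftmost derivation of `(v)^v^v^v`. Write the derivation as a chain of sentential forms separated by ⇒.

S ⇒ L ⇒ L^D ⇒ L^D^D ⇒ L^D^D^D ⇒ D^D^D^D ⇒ (S)^D^D^D ⇒ (L)^D^D^D ⇒ (D)^D^D^D ⇒ (v)^D^D^D ⇒ (v)^v^D^D ⇒ (v)^v^v^D ⇒ (v)^v^v^v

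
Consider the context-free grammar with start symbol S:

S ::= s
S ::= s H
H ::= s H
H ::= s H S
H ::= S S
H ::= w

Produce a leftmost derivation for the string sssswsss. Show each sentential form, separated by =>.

S => sH   [S ::= s H]
sH => ssHS   [H ::= s H S]
ssHS => ssSSS   [H ::= S S]
ssSSS => sssHSS   [S ::= s H]
sssHSS => ssssHSSS   [H ::= s H S]
ssssHSSS => sssswSSS   [H ::= w]
sssswSSS => sssswsSS   [S ::= s]
sssswsSS => sssswssS   [S ::= s]
sssswssS => sssswsss   [S ::= s]

S=>sH=>ssHS=>ssSSS=>sssHSS=>ssssHSSS=>sssswSSS=>sssswsSS=>sssswssS=>sssswsss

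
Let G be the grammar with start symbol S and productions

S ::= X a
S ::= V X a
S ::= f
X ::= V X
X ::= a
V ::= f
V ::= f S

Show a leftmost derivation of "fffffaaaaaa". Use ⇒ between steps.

S ⇒ VXa ⇒ fXa ⇒ fVXa ⇒ ffSXa ⇒ ffVXaXa ⇒ fffSXaXa ⇒ fffVXaXaXa ⇒ ffffSXaXaXa ⇒ fffffXaXaXa ⇒ fffffaaXaXa ⇒ fffffaaaaXa ⇒ fffffaaaaaa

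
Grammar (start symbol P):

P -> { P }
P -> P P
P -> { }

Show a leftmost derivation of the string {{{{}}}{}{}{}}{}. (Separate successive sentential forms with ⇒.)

P ⇒ PP ⇒ {P}P ⇒ {PP}P ⇒ {PPP}P ⇒ {PPPP}P ⇒ {{P}PPP}P ⇒ {{{P}}PPP}P ⇒ {{{{}}}PPP}P ⇒ {{{{}}}{}PP}P ⇒ {{{{}}}{}{}P}P ⇒ {{{{}}}{}{}{}}P ⇒ {{{{}}}{}{}{}}{}

P ⇒ PP   [P -> P P]
PP ⇒ {P}P   [P -> { P }]
{P}P ⇒ {PP}P   [P -> P P]
{PP}P ⇒ {PPP}P   [P -> P P]
{PPP}P ⇒ {PPPP}P   [P -> P P]
{PPPP}P ⇒ {{P}PPP}P   [P -> { P }]
{{P}PPP}P ⇒ {{{P}}PPP}P   [P -> { P }]
{{{P}}PPP}P ⇒ {{{{}}}PPP}P   [P -> { }]
{{{{}}}PPP}P ⇒ {{{{}}}{}PP}P   [P -> { }]
{{{{}}}{}PP}P ⇒ {{{{}}}{}{}P}P   [P -> { }]
{{{{}}}{}{}P}P ⇒ {{{{}}}{}{}{}}P   [P -> { }]
{{{{}}}{}{}{}}P ⇒ {{{{}}}{}{}{}}{}   [P -> { }]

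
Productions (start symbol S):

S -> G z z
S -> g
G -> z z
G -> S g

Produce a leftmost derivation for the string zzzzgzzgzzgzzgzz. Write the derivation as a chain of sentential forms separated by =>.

S => Gzz   [S -> G z z]
Gzz => Sgzz   [G -> S g]
Sgzz => Gzzgzz   [S -> G z z]
Gzzgzz => Sgzzgzz   [G -> S g]
Sgzzgzz => Gzzgzzgzz   [S -> G z z]
Gzzgzzgzz => Sgzzgzzgzz   [G -> S g]
Sgzzgzzgzz => Gzzgzzgzzgzz   [S -> G z z]
Gzzgzzgzzgzz => Sgzzgzzgzzgzz   [G -> S g]
Sgzzgzzgzzgzz => Gzzgzzgzzgzzgzz   [S -> G z z]
Gzzgzzgzzgzzgzz => zzzzgzzgzzgzzgzz   [G -> z z]

S=>Gzz=>Sgzz=>Gzzgzz=>Sgzzgzz=>Gzzgzzgzz=>Sgzzgzzgzz=>Gzzgzzgzzgzz=>Sgzzgzzgzzgzz=>Gzzgzzgzzgzzgzz=>zzzzgzzgzzgzzgzz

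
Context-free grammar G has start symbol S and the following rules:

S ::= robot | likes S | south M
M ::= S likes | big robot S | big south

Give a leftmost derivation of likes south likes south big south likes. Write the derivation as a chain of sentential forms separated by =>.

S => likes S => likes south M => likes south S likes => likes south likes S likes => likes south likes south M likes => likes south likes south big south likes

S => likes S   [S ::= likes S]
likes S => likes south M   [S ::= south M]
likes south M => likes south S likes   [M ::= S likes]
likes south S likes => likes south likes S likes   [S ::= likes S]
likes south likes S likes => likes south likes south M likes   [S ::= south M]
likes south likes south M likes => likes south likes south big south likes   [M ::= big south]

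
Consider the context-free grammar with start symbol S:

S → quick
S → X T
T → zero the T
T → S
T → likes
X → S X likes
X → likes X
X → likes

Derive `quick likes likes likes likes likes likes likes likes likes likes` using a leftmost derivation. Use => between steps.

S => X T   [S → X T]
X T => S X likes T   [X → S X likes]
S X likes T => quick X likes T   [S → quick]
quick X likes T => quick S X likes likes T   [X → S X likes]
quick S X likes likes T => quick X T X likes likes T   [S → X T]
quick X T X likes likes T => quick S X likes T X likes likes T   [X → S X likes]
quick S X likes T X likes likes T => quick X T X likes T X likes likes T   [S → X T]
quick X T X likes T X likes likes T => quick likes X T X likes T X likes likes T   [X → likes X]
quick likes X T X likes T X likes likes T => quick likes likes T X likes T X likes likes T   [X → likes]
quick likes likes T X likes T X likes likes T => quick likes likes likes X likes T X likes likes T   [T → likes]
quick likes likes likes X likes T X likes likes T => quick likes likes likes likes likes T X likes likes T   [X → likes]
quick likes likes likes likes likes T X likes likes T => quick likes likes likes likes likes likes X likes likes T   [T → likes]
quick likes likes likes likes likes likes X likes likes T => quick likes likes likes likes likes likes likes likes likes T   [X → likes]
quick likes likes likes likes likes likes likes likes likes T => quick likes likes likes likes likes likes likes likes likes likes   [T → likes]

S => X T => S X likes T => quick X likes T => quick S X likes likes T => quick X T X likes likes T => quick S X likes T X likes likes T => quick X T X likes T X likes likes T => quick likes X T X likes T X likes likes T => quick likes likes T X likes T X likes likes T => quick likes likes likes X likes T X likes likes T => quick likes likes likes likes likes T X likes likes T => quick likes likes likes likes likes likes X likes likes T => quick likes likes likes likes likes likes likes likes likes T => quick likes likes likes likes likes likes likes likes likes likes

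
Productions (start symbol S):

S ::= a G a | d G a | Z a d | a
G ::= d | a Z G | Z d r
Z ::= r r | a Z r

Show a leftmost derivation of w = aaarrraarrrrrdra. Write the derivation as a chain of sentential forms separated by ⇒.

S⇒aGa⇒aaZGa⇒aaaZrGa⇒aaarrrGa⇒aaarrraZGa⇒aaarrraaZrGa⇒aaarrraarrrGa⇒aaarrraarrrZdra⇒aaarrraarrrrrdra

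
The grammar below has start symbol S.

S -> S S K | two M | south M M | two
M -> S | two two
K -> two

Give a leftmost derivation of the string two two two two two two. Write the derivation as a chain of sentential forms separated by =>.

S => two M => two S => two S S K => two S S K S K => two two S K S K => two two two K S K => two two two two S K => two two two two two K => two two two two two two

S => two M   [S -> two M]
two M => two S   [M -> S]
two S => two S S K   [S -> S S K]
two S S K => two S S K S K   [S -> S S K]
two S S K S K => two two S K S K   [S -> two]
two two S K S K => two two two K S K   [S -> two]
two two two K S K => two two two two S K   [K -> two]
two two two two S K => two two two two two K   [S -> two]
two two two two two K => two two two two two two   [K -> two]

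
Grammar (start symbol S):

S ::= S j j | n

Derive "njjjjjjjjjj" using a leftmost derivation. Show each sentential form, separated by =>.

S => Sjj => Sjjjj => Sjjjjjj => Sjjjjjjjj => Sjjjjjjjjjj => njjjjjjjjjj

S => Sjj   [S ::= S j j]
Sjj => Sjjjj   [S ::= S j j]
Sjjjj => Sjjjjjj   [S ::= S j j]
Sjjjjjj => Sjjjjjjjj   [S ::= S j j]
Sjjjjjjjj => Sjjjjjjjjjj   [S ::= S j j]
Sjjjjjjjjjj => njjjjjjjjjj   [S ::= n]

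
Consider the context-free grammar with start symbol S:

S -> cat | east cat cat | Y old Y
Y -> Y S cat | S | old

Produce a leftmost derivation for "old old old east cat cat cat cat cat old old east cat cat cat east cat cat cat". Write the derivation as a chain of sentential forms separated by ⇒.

S ⇒ Y old Y ⇒ Y S cat old Y ⇒ old S cat old Y ⇒ old Y old Y cat old Y ⇒ old old old Y cat old Y ⇒ old old old Y S cat cat old Y ⇒ old old old S S cat cat old Y ⇒ old old old east cat cat S cat cat old Y ⇒ old old old east cat cat cat cat cat old Y ⇒ old old old east cat cat cat cat cat old Y S cat ⇒ old old old east cat cat cat cat cat old Y S cat S cat ⇒ old old old east cat cat cat cat cat old old S cat S cat ⇒ old old old east cat cat cat cat cat old old east cat cat cat S cat ⇒ old old old east cat cat cat cat cat old old east cat cat cat east cat cat cat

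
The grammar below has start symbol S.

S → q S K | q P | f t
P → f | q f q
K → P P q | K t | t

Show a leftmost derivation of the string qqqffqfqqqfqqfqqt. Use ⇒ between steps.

S ⇒ qSK ⇒ qqSKK ⇒ qqqPKK ⇒ qqqfKK ⇒ qqqfPPqK ⇒ qqqffPqK ⇒ qqqffqfqqK ⇒ qqqffqfqqKt ⇒ qqqffqfqqPPqt ⇒ qqqffqfqqqfqPqt ⇒ qqqffqfqqqfqqfqqt

S ⇒ qSK   [S → q S K]
qSK ⇒ qqSKK   [S → q S K]
qqSKK ⇒ qqqPKK   [S → q P]
qqqPKK ⇒ qqqfKK   [P → f]
qqqfKK ⇒ qqqfPPqK   [K → P P q]
qqqfPPqK ⇒ qqqffPqK   [P → f]
qqqffPqK ⇒ qqqffqfqqK   [P → q f q]
qqqffqfqqK ⇒ qqqffqfqqKt   [K → K t]
qqqffqfqqKt ⇒ qqqffqfqqPPqt   [K → P P q]
qqqffqfqqPPqt ⇒ qqqffqfqqqfqPqt   [P → q f q]
qqqffqfqqqfqPqt ⇒ qqqffqfqqqfqqfqqt   [P → q f q]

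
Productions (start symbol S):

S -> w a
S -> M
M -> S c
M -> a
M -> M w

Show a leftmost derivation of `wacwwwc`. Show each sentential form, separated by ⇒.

S ⇒ M ⇒ Sc ⇒ Mc ⇒ Mwc ⇒ Mwwc ⇒ Mwwwc ⇒ Scwwwc ⇒ wacwwwc

S ⇒ M   [S -> M]
M ⇒ Sc   [M -> S c]
Sc ⇒ Mc   [S -> M]
Mc ⇒ Mwc   [M -> M w]
Mwc ⇒ Mwwc   [M -> M w]
Mwwc ⇒ Mwwwc   [M -> M w]
Mwwwc ⇒ Scwwwc   [M -> S c]
Scwwwc ⇒ wacwwwc   [S -> w a]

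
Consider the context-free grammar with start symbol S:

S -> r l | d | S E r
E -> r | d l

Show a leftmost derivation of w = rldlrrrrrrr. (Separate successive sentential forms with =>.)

S => SEr => SErEr => SErErEr => SErErErEr => rlErErErEr => rldlrErErEr => rldlrrrErEr => rldlrrrrrEr => rldlrrrrrrr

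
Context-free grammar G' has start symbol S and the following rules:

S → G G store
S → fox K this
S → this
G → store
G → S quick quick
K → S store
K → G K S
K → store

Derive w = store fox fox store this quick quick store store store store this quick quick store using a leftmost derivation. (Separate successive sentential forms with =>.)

S => G G store => store G store => store S quick quick store => store fox K this quick quick store => store fox G K S this quick quick store => store fox S quick quick K S this quick quick store => store fox fox K this quick quick K S this quick quick store => store fox fox store this quick quick K S this quick quick store => store fox fox store this quick quick store S this quick quick store => store fox fox store this quick quick store G G store this quick quick store => store fox fox store this quick quick store store G store this quick quick store => store fox fox store this quick quick store store store store this quick quick store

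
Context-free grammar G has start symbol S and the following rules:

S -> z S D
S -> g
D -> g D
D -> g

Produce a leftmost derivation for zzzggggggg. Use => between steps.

S=>zSD=>zzSDD=>zzzSDDD=>zzzgDDD=>zzzggDDD=>zzzgggDDD=>zzzggggDDD=>zzzgggggDD=>zzzggggggD=>zzzggggggg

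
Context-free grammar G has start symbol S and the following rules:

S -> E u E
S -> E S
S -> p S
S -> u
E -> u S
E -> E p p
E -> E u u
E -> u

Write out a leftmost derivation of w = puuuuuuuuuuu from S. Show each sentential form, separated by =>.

S => pS => pEuE => pEuuuE => pEuuuuuE => puSuuuuuE => puEuEuuuuuE => puuSuEuuuuuE => puuuuEuuuuuE => puuuuuuuuuuE => puuuuuuuuuuu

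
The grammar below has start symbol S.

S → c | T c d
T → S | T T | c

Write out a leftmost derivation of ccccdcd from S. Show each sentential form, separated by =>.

S => Tcd => Scd => Tcdcd => TTcdcd => TTTcdcd => cTTcdcd => cSTcdcd => ccTcdcd => ccccdcd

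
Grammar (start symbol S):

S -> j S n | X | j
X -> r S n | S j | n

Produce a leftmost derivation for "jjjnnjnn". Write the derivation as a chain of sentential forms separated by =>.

S => jSn   [S -> j S n]
jSn => jjSnn   [S -> j S n]
jjSnn => jjXnn   [S -> X]
jjXnn => jjSjnn   [X -> S j]
jjSjnn => jjjSnjnn   [S -> j S n]
jjjSnjnn => jjjXnjnn   [S -> X]
jjjXnjnn => jjjnnjnn   [X -> n]

S => jSn => jjSnn => jjXnn => jjSjnn => jjjSnjnn => jjjXnjnn => jjjnnjnn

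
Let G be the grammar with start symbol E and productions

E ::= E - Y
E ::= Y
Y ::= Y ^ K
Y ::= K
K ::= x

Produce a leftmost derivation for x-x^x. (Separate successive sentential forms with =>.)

E => E-Y   [E ::= E - Y]
E-Y => Y-Y   [E ::= Y]
Y-Y => K-Y   [Y ::= K]
K-Y => x-Y   [K ::= x]
x-Y => x-Y^K   [Y ::= Y ^ K]
x-Y^K => x-K^K   [Y ::= K]
x-K^K => x-x^K   [K ::= x]
x-x^K => x-x^x   [K ::= x]

E => E-Y => Y-Y => K-Y => x-Y => x-Y^K => x-K^K => x-x^K => x-x^x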